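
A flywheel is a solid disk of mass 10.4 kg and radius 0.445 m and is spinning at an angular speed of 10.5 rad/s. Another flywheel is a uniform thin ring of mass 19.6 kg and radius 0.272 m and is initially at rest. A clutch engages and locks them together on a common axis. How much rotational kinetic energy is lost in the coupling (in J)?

No external torque acts about the common axis, so total angular momentum is conserved.
Moments of inertia: I_A = ½(10.4)(0.445)² = 1.030 kg·m²; I_B = (19.6)(0.272)² = 1.450 kg·m².
Taking A's sense as positive: L = (1.030)(10.5) = 10.81 kg·m²·rad/s.
Combined I = 1.030 + 1.450 = 2.480 kg·m².
ω_f = L / I = 10.81 / 2.480 = 4.360 rad/s.
KE_i = ½ΣIω² = 56.76 J; KE_f = ½(2.480)(4.360)² = 23.57 J.

ΔKE lost ≈ 33.2 J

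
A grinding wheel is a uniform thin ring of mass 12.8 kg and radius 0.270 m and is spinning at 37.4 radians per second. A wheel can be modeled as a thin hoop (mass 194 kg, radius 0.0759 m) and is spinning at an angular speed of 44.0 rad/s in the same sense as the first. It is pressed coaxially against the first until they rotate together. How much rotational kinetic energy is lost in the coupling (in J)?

No external torque acts about the common axis, so total angular momentum is conserved.
Moments of inertia: I_A = (12.8)(0.270)² = 0.9331 kg·m²; I_B = (194)(0.0759)² = 1.118 kg·m².
Taking A's sense as positive: L = (0.9331)(37.4) + (1.118)(44.0) = 84.07 kg·m²·rad/s.
Combined I = 0.9331 + 1.118 = 2.051 kg·m².
ω_f = L / I = 84.07 / 2.051 = 41.00 rad/s.
KE_i = ½ΣIω² = 1734 J; KE_f = ½(2.051)(41.00)² = 1723 J.

ΔKE lost ≈ 11.1 J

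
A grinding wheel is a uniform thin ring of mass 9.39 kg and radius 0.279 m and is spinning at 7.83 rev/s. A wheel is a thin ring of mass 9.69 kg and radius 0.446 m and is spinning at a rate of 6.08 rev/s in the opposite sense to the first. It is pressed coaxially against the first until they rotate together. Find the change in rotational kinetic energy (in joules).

ΔKE ≈ -2020 J

The coupling torques are internal; angular momentum about the shared axis is conserved.
Moments of inertia: I_A = (9.39)(0.279)² = 0.7309 kg·m²; I_B = (9.69)(0.446)² = 1.927 kg·m².
Taking A's sense as positive: L = (0.7309)(7.83) − (1.927)(6.08) = -5.996 kg·m²·rev/s.
Combined I = 0.7309 + 1.927 = 2.658 kg·m².
ω_f = L / I = -5.996 / 2.658 = -2.255 rev/s.
KE_i = ½ΣIω² = 2291 J; KE_f = ½(2.658)(14.17)² = 267.0 J.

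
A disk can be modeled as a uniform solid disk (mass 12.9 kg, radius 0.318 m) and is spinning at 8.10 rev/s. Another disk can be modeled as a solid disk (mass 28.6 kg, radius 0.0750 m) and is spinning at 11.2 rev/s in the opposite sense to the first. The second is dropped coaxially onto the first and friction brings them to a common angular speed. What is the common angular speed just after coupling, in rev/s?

The coupling torques are internal; angular momentum about the shared axis is conserved.
Moments of inertia: I_A = ½(12.9)(0.318)² = 0.6522 kg·m²; I_B = ½(28.6)(0.0750)² = 0.08044 kg·m².
Taking A's sense as positive: L = (0.6522)(8.10) − (0.08044)(11.2) = 4.382 kg·m²·rev/s.
Combined I = 0.6522 + 0.08044 = 0.7327 kg·m².
ω_f = L / I = 4.382 / 0.7327 = 5.981 rev/s.

|ω_f| ≈ 5.98 rev/s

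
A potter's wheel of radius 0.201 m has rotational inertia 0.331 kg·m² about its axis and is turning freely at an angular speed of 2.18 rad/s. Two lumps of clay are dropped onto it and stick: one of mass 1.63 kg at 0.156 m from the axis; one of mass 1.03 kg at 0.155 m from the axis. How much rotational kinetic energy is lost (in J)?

energy lost ≈ 0.128 J

No external torque acts about the axis; L_before = L_after.
Added inertia Σmr² = (1.63)(0.156)² + (1.03)(0.155)² = 0.06441 kg·m²; I_f = 0.3310 + 0.06441 = 0.3954 kg·m².
ω_f = I_p ω_i / I_f = (0.3310)(2.18) / 0.3954 = 1.825 rad/s.
KE_i = ½(0.3310)(2.180 rad/s)² = 0.7865 J; KE_f = ½(0.3954)(1.825)² = 0.6584 J.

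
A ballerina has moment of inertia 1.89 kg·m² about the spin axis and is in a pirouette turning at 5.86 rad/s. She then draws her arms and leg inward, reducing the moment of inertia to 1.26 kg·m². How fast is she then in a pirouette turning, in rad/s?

Angular momentum about the spin axis is conserved since the torque about it is zero.
ω₂ = I₁ω₁ / I₂ = (1.890)(5.86 rad/s) / (1.260) = 8.790 rad/s.

ω₂ ≈ 8.79 rad/s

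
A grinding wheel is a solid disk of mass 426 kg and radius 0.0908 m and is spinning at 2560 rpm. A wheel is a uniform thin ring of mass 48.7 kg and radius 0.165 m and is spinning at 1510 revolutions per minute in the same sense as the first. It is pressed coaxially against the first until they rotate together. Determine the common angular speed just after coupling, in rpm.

No external torque acts about the common axis, so total angular momentum is conserved.
Moments of inertia: I_A = ½(426)(0.0908)² = 1.756 kg·m²; I_B = (48.7)(0.165)² = 1.326 kg·m².
Taking A's sense as positive: L = (1.756)(2560) + (1.326)(1510) = 6498 kg·m²·rpm.
Combined I = 1.756 + 1.326 = 3.082 kg·m².
ω_f = L / I = 6498 / 3.082 = 2108 rpm.

|ω_f| ≈ 2110 rpm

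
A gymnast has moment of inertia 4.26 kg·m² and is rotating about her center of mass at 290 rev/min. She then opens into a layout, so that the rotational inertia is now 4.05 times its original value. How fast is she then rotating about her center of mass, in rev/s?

ω₂ ≈ 1.19 rev/s

With no external torque about the axis, L is conserved: I₁ω₁ = I₂ω₂.
I₂ = 4.05 × 4.26 = 17.25 kg·m².
ω₂ = I₁ω₁ / I₂ = (4.260)(290 rpm) / (17.25) = 71.60 rpm = 1.193 rev/s.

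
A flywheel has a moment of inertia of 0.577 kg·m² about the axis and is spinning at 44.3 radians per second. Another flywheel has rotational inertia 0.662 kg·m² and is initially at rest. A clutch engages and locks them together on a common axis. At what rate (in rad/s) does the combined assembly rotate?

|ω_f| ≈ 20.6 rad/s

No external torque acts about the common axis, so total angular momentum is conserved.
Taking A's sense as positive: L = (0.5770)(44.3) = 25.56 kg·m²·rad/s.
Combined I = 0.5770 + 0.6620 = 1.239 kg·m².
ω_f = L / I = 25.56 / 1.239 = 20.63 rad/s.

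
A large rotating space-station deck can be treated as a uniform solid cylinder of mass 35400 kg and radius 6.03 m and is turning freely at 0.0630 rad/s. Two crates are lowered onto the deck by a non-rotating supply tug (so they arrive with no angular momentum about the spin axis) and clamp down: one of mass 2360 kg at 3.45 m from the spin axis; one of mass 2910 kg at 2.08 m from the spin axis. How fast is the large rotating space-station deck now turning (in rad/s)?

ω_f ≈ 0.0593 rad/s

No external torque acts about the spin axis; L_before = L_after.
I_p = ½(35400)(6.03)² = 6.436e+05 kg·m².
Added inertia Σmr² = (2360)(3.45)² + (2910)(2.08)² = 40680 kg·m²; I_f = 6.436e+05 + 40680 = 6.843e+05 kg·m².
ω_f = I_p ω_i / I_f = (6.436e+05)(0.0630) / 6.843e+05 = 0.05925 rad/s.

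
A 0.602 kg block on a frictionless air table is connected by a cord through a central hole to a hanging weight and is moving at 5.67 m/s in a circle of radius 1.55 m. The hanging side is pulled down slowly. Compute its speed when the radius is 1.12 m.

The only horizontal force on the mass is along the cord (radial), so it exerts no torque about the hole and angular momentum m v r is conserved.
v₂ = v₁ r₁ / r₂ = (5.67)(1.55) / (1.12) = 7.847 m/s.

v₂ ≈ 7.85 m/s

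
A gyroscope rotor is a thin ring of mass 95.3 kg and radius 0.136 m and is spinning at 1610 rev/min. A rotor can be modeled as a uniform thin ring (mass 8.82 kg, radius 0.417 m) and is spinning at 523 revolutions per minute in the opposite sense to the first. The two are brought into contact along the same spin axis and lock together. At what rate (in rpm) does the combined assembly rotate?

No external torque acts about the common axis, so total angular momentum is conserved.
Moments of inertia: I_A = (95.3)(0.136)² = 1.763 kg·m²; I_B = (8.82)(0.417)² = 1.534 kg·m².
Taking A's sense as positive: L = (1.763)(1610) − (1.534)(523) = 2036 kg·m²·rpm.
Combined I = 1.763 + 1.534 = 3.296 kg·m².
ω_f = L / I = 2036 / 3.296 = 617.6 rpm.

|ω_f| ≈ 618 rpm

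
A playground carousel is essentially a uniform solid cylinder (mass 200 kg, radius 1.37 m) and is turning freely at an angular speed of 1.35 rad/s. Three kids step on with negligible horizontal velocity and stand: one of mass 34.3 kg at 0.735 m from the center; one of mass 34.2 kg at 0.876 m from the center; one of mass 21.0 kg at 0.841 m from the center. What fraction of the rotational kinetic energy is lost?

fraction ≈ 0.241

The added mass arrives with no angular momentum about the center, and any external torque about the center is negligible, so the system's angular momentum is conserved.
I_p = ½(200)(1.37)² = 187.7 kg·m².
Added inertia Σmr² = (34.3)(0.735)² + (34.2)(0.876)² + (21.0)(0.841)² = 59.63 kg·m²; I_f = 187.7 + 59.63 = 247.3 kg·m².
ω_f = I_p ω_i / I_f = (187.7)(1.35) / 247.3 = 1.025 rad/s.
KE_i = ½(187.7)(1.350 rad/s)² = 171.0 J; KE_f = ½(247.3)(1.025)² = 129.8 J.
Fraction lost = 0.2411.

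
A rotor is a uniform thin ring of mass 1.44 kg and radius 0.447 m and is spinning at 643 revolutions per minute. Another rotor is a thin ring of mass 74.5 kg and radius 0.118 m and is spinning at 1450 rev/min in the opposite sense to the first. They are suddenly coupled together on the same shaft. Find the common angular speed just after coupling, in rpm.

The coupling torques are internal; angular momentum about the shared axis is conserved.
Moments of inertia: I_A = (1.44)(0.447)² = 0.2877 kg·m²; I_B = (74.5)(0.118)² = 1.037 kg·m².
Taking A's sense as positive: L = (0.2877)(643) − (1.037)(1450) = -1319 kg·m²·rpm.
Combined I = 0.2877 + 1.037 = 1.325 kg·m².
ω_f = L / I = -1319 / 1.325 = -995.5 rpm.

|ω_f| ≈ 996 rpm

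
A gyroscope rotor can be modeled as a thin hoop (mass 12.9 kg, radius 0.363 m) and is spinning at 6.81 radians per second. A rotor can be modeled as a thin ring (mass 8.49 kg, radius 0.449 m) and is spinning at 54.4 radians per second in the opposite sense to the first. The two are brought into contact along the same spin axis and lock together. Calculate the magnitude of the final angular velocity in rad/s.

|ω_f| ≈ 23.9 rad/s

The coupling torques are internal; angular momentum about the shared axis is conserved.
Moments of inertia: I_A = (12.9)(0.363)² = 1.700 kg·m²; I_B = (8.49)(0.449)² = 1.712 kg·m².
Taking A's sense as positive: L = (1.700)(6.81) − (1.712)(54.4) = -81.53 kg·m²·rad/s.
Combined I = 1.700 + 1.712 = 3.411 kg·m².
ω_f = L / I = -81.53 / 3.411 = -23.90 rad/s.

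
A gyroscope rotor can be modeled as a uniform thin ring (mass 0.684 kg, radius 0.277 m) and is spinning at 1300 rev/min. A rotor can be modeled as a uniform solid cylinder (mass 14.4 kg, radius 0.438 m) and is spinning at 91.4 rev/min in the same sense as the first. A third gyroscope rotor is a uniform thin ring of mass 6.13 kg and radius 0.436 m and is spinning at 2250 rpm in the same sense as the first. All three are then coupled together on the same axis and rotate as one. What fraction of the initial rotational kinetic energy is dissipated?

The coupling torques are internal; angular momentum about the shared axis is conserved.
Moments of inertia: I_A = (0.684)(0.277)² = 0.05248 kg·m²; I_B = ½(14.4)(0.438)² = 1.381 kg·m²; I_C = (6.13)(0.436)² = 1.165 kg·m².
Taking A's sense as positive: L = (0.05248)(1300) + (1.381)(91.4) + (1.165)(2250) = 2816 kg·m²·rpm.
Combined I = 0.05248 + 1.381 + 1.165 = 2.599 kg·m².
ω_f = L / I = 2816 / 2.599 = 1084 rpm.
KE_i = ½ΣIω² = 32900 J; KE_f = ½(2.599)(113.5)² = 16730 J.
Fraction dissipated = (KE_i − KE_f)/KE_i = 0.4913.

fraction ≈ 0.491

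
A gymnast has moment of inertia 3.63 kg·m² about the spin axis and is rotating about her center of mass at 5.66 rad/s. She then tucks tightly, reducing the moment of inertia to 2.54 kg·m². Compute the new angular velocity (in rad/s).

ω₂ ≈ 8.09 rad/s

Angular momentum about the spin axis is conserved since the torque about it is zero.
ω₂ = I₁ω₁ / I₂ = (3.630)(5.66 rad/s) / (2.540) = 8.089 rad/s.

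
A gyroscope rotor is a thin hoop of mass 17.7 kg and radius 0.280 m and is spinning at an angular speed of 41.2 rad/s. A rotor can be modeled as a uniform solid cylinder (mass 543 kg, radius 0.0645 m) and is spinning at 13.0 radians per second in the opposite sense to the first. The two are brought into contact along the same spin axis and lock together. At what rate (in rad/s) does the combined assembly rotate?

|ω_f| ≈ 16.9 rad/s

The coupling torques are internal; angular momentum about the shared axis is conserved.
Moments of inertia: I_A = (17.7)(0.280)² = 1.388 kg·m²; I_B = ½(543)(0.0645)² = 1.130 kg·m².
Taking A's sense as positive: L = (1.388)(41.2) − (1.130)(13.0) = 42.49 kg·m²·rad/s.
Combined I = 1.388 + 1.130 = 2.517 kg·m².
ω_f = L / I = 42.49 / 2.517 = 16.88 rad/s.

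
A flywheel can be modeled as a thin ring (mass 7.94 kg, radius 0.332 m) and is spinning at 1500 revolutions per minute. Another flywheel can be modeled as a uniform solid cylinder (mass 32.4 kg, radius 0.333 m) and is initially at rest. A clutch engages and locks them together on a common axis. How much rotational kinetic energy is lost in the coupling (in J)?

ΔKE lost ≈ 7260 J

The coupling torques are internal; angular momentum about the shared axis is conserved.
Moments of inertia: I_A = (7.94)(0.332)² = 0.8752 kg·m²; I_B = ½(32.4)(0.333)² = 1.796 kg·m².
Taking A's sense as positive: L = (0.8752)(1500) = 1313 kg·m²·rpm.
Combined I = 0.8752 + 1.796 = 2.672 kg·m².
ω_f = L / I = 1313 / 2.672 = 491.4 rpm.
KE_i = ½ΣIω² = 10800 J; KE_f = ½(2.672)(51.46)² = 3537 J.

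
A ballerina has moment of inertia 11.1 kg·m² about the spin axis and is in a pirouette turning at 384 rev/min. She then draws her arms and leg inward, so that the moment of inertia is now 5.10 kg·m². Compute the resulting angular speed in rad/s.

With no external torque about the axis, L is conserved: I₁ω₁ = I₂ω₂.
ω₂ = I₁ω₁ / I₂ = (11.10)(384 rpm) / (5.100) = 835.8 rpm = 87.52 rad/s.

ω₂ ≈ 87.5 rad/s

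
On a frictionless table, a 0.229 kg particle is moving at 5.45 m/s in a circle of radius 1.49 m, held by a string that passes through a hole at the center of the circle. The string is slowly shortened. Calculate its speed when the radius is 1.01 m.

v₂ ≈ 8.04 m/s

Central (radial) force ⇒ zero torque about the center ⇒ m v r is constant.
v₂ = v₁ r₁ / r₂ = (5.45)(1.49) / (1.01) = 8.040 m/s.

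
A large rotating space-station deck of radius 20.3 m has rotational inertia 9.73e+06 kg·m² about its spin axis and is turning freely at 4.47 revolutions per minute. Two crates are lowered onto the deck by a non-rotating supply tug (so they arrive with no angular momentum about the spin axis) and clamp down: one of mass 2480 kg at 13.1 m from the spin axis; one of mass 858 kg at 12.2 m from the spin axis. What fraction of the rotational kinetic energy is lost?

The added mass arrives with no angular momentum about the spin axis, and any external torque about the spin axis is negligible, so the system's angular momentum is conserved.
Added inertia Σmr² = (2480)(13.1)² + (858)(12.2)² = 5.533e+05 kg·m²; I_f = 9.730e+06 + 5.533e+05 = 1.028e+07 kg·m².
ω_f = I_p ω_i / I_f = (9.730e+06)(4.47) / 1.028e+07 = 4.229 rpm.
KE_i = ½(9.730e+06)(0.4681 rad/s)² = 1.066e+06 J; KE_f = ½(1.028e+07)(0.4429)² = 1.009e+06 J.
Fraction lost = 0.05381.

fraction ≈ 0.0538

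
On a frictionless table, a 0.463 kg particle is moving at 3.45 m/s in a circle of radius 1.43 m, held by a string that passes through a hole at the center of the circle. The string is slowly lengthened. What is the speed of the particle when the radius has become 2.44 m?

v₂ ≈ 2.02 m/s

Central (radial) force ⇒ zero torque about the center ⇒ m v r is constant.
v₂ = v₁ r₁ / r₂ = (3.45)(1.43) / (2.44) = 2.022 m/s.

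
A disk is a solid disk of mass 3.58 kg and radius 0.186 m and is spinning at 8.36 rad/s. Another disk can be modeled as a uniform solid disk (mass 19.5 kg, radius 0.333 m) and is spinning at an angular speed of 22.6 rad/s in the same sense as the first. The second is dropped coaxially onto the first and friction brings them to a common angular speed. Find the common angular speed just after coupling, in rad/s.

|ω_f| ≈ 21.8 rad/s

No external torque acts about the common axis, so total angular momentum is conserved.
Moments of inertia: I_A = ½(3.58)(0.186)² = 0.06193 kg·m²; I_B = ½(19.5)(0.333)² = 1.081 kg·m².
Taking A's sense as positive: L = (0.06193)(8.36) + (1.081)(22.6) = 24.95 kg·m²·rad/s.
Combined I = 0.06193 + 1.081 = 1.143 kg·m².
ω_f = L / I = 24.95 / 1.143 = 21.83 rad/s.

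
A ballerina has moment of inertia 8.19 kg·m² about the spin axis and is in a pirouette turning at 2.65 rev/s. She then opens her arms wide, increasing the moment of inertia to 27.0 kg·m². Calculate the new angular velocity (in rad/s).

With no external torque about the axis, L is conserved: I₁ω₁ = I₂ω₂.
ω₂ = I₁ω₁ / I₂ = (8.190)(2.65 rev/s) / (27.00) = 0.8038 rev/s = 5.051 rad/s.

ω₂ ≈ 5.05 rad/s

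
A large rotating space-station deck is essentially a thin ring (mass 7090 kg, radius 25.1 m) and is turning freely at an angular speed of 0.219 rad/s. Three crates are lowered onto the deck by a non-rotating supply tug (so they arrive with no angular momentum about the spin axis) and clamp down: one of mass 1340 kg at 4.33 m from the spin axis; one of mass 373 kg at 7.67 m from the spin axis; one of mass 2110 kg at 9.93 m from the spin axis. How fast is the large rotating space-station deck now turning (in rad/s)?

No external torque acts about the spin axis; L_before = L_after.
I_p = (7090)(25.1)² = 4.467e+06 kg·m².
Added inertia Σmr² = (1340)(4.33)² + (373)(7.67)² + (2110)(9.93)² = 2.551e+05 kg·m²; I_f = 4.467e+06 + 2.551e+05 = 4.722e+06 kg·m².
ω_f = I_p ω_i / I_f = (4.467e+06)(0.219) / 4.722e+06 = 0.2072 rad/s.

ω_f ≈ 0.207 rad/s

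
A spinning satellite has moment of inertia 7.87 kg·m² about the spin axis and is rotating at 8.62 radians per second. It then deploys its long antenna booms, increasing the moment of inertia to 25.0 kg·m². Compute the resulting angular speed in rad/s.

ω₂ ≈ 2.71 rad/s

No external torque acts about the spin axis, so angular momentum is conserved.
ω₂ = I₁ω₁ / I₂ = (7.870)(8.62 rad/s) / (25.00) = 2.714 rad/s.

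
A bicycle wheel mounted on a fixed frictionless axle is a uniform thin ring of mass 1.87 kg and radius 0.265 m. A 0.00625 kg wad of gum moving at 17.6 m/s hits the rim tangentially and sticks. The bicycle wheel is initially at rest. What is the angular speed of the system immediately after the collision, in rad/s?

About the axle the impulsive forces during the collision are internal, so angular momentum about that axis is conserved.
I_p = (1.87)(0.265)² = 0.1313 kg·m². Taking the sense of the wad of gum's angular momentum as positive, L_{wad} = m v R = (0.00625)(17.6)(0.265) = 0.02915 kg·m²/s.
L_i = 0 + 0.02915 = 0.02915 kg·m²/s.
After sticking, I_f = I_p + m R² = 0.1313 + (0.00625)(0.265)² = 0.1318 kg·m².
ω_f = L_i / I_f = 0.02915 / 0.1318 = 0.2212 rad/s.

|ω_f| ≈ 0.221 rad/s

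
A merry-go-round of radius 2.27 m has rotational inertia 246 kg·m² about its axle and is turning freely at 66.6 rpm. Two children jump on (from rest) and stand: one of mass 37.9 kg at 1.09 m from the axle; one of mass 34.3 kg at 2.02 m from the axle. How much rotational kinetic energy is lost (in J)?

energy lost ≈ 2570 J

No external torque acts about the axle; L_before = L_after.
Added inertia Σmr² = (37.9)(1.09)² + (34.3)(2.02)² = 185.0 kg·m²; I_f = 246.0 + 185.0 = 431.0 kg·m².
ω_f = I_p ω_i / I_f = (246.0)(66.6) / 431.0 = 38.01 rpm.
KE_i = ½(246.0)(6.974 rad/s)² = 5983 J; KE_f = ½(431.0)(3.981)² = 3415 J.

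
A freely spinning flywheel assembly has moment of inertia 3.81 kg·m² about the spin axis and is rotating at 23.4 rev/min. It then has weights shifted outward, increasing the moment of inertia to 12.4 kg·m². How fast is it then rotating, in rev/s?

ω₂ ≈ 0.120 rev/s

Angular momentum about the spin axis is conserved since the torque about it is zero.
ω₂ = I₁ω₁ / I₂ = (3.810)(23.4 rpm) / (12.40) = 7.190 rpm = 0.1198 rev/s.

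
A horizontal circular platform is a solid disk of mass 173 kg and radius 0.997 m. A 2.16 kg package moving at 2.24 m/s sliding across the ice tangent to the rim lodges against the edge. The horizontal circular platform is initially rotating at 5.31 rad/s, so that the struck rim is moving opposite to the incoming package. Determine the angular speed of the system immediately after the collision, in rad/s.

The axle reaction passes through the central axle and exerts no torque about it; angular momentum about the central axle is conserved through the impact.
I_p = ½(173)(0.997)² = 85.98 kg·m². Taking the sense of the package's angular momentum as positive, L_{package} = m v R = (2.16)(2.24)(0.997) = 4.824 kg·m²/s.
L_i = −I_p ω_p + m v R = −(85.98)(5.31) + 4.824 = -451.7 kg·m²/s.
After sticking, I_f = I_p + m R² = 85.98 + (2.16)(0.997)² = 88.13 kg·m².
ω_f = L_i / I_f = -451.7 / 88.13 = -5.126 rad/s.

|ω_f| ≈ 5.13 rad/s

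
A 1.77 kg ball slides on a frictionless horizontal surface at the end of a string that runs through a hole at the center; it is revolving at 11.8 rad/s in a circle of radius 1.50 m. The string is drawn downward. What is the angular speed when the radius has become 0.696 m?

ω₂ ≈ 54.8 rad/s

The constraining force is radial, so m r² ω about the center is conserved.
ω₂ = ω₁ (r₁/r₂)² = (11.8)(1.50/0.696)² = 54.81 rad/s.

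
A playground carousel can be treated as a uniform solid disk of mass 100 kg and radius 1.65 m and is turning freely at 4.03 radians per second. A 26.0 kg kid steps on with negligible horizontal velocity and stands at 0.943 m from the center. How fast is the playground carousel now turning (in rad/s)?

No external torque acts about the center; L_before = L_after.
I_p = ½(100)(1.65)² = 136.1 kg·m².
Added inertia Σmr² = (26.0)(0.943)² = 23.12 kg·m²; I_f = 136.1 + 23.12 = 159.2 kg·m².
ω_f = I_p ω_i / I_f = (136.1)(4.03) / 159.2 = 3.445 rad/s.

ω_f ≈ 3.44 rad/s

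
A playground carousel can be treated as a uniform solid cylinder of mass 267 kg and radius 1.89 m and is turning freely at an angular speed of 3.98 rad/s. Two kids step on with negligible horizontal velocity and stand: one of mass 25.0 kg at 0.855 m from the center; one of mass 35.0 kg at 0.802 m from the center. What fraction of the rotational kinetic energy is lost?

fraction ≈ 0.0788

The added mass arrives with no angular momentum about the center, and any external torque about the center is negligible, so the system's angular momentum is conserved.
I_p = ½(267)(1.89)² = 476.9 kg·m².
Added inertia Σmr² = (25.0)(0.855)² + (35.0)(0.802)² = 40.79 kg·m²; I_f = 476.9 + 40.79 = 517.7 kg·m².
ω_f = I_p ω_i / I_f = (476.9)(3.98) / 517.7 = 3.666 rad/s.
KE_i = ½(476.9)(3.980 rad/s)² = 3777 J; KE_f = ½(517.7)(3.666)² = 3479 J.
Fraction lost = 0.07879.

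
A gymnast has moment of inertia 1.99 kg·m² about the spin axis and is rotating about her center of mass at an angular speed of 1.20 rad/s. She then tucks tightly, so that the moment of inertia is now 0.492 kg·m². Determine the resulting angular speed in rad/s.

ω₂ ≈ 4.85 rad/s

No external torque acts about the spin axis, so angular momentum is conserved.
ω₂ = I₁ω₁ / I₂ = (1.990)(1.20 rad/s) / (0.4920) = 4.854 rad/s.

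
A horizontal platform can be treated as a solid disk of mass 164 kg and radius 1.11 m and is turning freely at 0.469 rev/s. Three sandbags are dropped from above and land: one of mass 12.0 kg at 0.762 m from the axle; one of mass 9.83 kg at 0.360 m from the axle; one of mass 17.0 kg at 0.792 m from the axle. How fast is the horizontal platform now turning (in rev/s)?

ω_f ≈ 0.395 rev/s

No external torque acts about the axle; L_before = L_after.
I_p = ½(164)(1.11)² = 101.0 kg·m².
Added inertia Σmr² = (12.0)(0.762)² + (9.83)(0.360)² + (17.0)(0.792)² = 18.91 kg·m²; I_f = 101.0 + 18.91 = 119.9 kg·m².
ω_f = I_p ω_i / I_f = (101.0)(0.469) / 119.9 = 0.3951 rev/s.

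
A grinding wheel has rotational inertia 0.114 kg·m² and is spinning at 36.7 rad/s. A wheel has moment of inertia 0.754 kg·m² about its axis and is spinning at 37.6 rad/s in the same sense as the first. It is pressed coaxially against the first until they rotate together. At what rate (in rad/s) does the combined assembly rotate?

No external torque acts about the common axis, so total angular momentum is conserved.
Taking A's sense as positive: L = (0.1140)(36.7) + (0.7540)(37.6) = 32.53 kg·m²·rad/s.
Combined I = 0.1140 + 0.7540 = 0.8680 kg·m².
ω_f = L / I = 32.53 / 0.8680 = 37.48 rad/s.

|ω_f| ≈ 37.5 rad/s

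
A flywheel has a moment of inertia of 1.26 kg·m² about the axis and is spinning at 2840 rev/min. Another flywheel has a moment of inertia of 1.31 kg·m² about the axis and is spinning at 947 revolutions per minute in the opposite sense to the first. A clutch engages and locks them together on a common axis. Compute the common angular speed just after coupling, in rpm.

No external torque acts about the common axis, so total angular momentum is conserved.
Taking A's sense as positive: L = (1.260)(2840) − (1.310)(947) = 2338 kg·m²·rpm.
Combined I = 1.260 + 1.310 = 2.570 kg·m².
ω_f = L / I = 2338 / 2.570 = 909.7 rpm.

|ω_f| ≈ 910 rpm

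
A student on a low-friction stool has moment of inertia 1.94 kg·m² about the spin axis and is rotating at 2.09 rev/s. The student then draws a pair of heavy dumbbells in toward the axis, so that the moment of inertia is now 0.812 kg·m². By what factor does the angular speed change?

ω₂/ω₁ ≈ 2.39

With no external torque about the axis, L is conserved: I₁ω₁ = I₂ω₂.
ω₂/ω₁ = I₁/I₂ = 1.940 / 0.8120 = 2.389.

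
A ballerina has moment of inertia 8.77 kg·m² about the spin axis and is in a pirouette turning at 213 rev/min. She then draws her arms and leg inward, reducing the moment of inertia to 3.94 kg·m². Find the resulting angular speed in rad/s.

With no external torque about the axis, L is conserved: I₁ω₁ = I₂ω₂.
ω₂ = I₁ω₁ / I₂ = (8.770)(213 rpm) / (3.940) = 474.1 rpm = 49.65 rad/s.

ω₂ ≈ 49.6 rad/s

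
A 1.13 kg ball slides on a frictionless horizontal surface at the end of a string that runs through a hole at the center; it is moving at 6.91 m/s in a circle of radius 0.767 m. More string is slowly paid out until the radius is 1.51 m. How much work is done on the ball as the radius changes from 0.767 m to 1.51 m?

Central (radial) force ⇒ zero torque about the center ⇒ m v r is constant.
v₂ = v₁ r₁ / r₂ = (6.91)(0.767) / (1.51) = 3.510 m/s.
W = ΔKE = ½m(v₂² − v₁²) = -20.02 J.

W ≈ -20.0 J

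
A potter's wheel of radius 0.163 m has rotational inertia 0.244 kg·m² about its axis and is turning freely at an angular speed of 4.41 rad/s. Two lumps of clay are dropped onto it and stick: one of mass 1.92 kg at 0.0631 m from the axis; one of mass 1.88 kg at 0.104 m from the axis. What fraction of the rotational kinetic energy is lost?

No external torque acts about the axis; L_before = L_after.
Added inertia Σmr² = (1.92)(0.0631)² + (1.88)(0.104)² = 0.02798 kg·m²; I_f = 0.2440 + 0.02798 = 0.2720 kg·m².
ω_f = I_p ω_i / I_f = (0.2440)(4.41) / 0.2720 = 3.956 rad/s.
KE_i = ½(0.2440)(4.410 rad/s)² = 2.373 J; KE_f = ½(0.2720)(3.956)² = 2.129 J.
Fraction lost = 0.1029.

fraction ≈ 0.103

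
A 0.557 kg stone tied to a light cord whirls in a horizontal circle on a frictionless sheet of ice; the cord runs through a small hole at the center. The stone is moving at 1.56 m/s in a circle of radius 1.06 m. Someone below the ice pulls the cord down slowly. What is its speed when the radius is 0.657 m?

Central (radial) force ⇒ zero torque about the center ⇒ m v r is constant.
v₂ = v₁ r₁ / r₂ = (1.56)(1.06) / (0.657) = 2.517 m/s.

v₂ ≈ 2.52 m/s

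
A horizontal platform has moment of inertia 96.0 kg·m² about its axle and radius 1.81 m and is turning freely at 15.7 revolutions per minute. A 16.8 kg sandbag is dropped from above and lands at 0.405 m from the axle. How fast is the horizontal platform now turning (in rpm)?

ω_f ≈ 15.3 rpm

The added mass arrives with no angular momentum about the axle, and any external torque about the axle is negligible, so the system's angular momentum is conserved.
Added inertia Σmr² = (16.8)(0.405)² = 2.756 kg·m²; I_f = 96.00 + 2.756 = 98.76 kg·m².
ω_f = I_p ω_i / I_f = (96.00)(15.7) / 98.76 = 15.26 rpm.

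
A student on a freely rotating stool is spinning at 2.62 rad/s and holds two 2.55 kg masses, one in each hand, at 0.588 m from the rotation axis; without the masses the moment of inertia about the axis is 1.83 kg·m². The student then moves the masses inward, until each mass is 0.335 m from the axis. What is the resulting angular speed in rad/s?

ω₂ ≈ 3.92 rad/s

No external torque acts about the spin axis, so angular momentum is conserved.
I₁ = 1.83 + 2(2.55)(0.588)² = 3.593 kg·m²; I₂ = 1.83 + 2(2.55)(0.335)² = 2.402 kg·m².
ω₂ = I₁ω₁ / I₂ = (3.593)(2.62 rad/s) / (2.402) = 3.919 rad/s.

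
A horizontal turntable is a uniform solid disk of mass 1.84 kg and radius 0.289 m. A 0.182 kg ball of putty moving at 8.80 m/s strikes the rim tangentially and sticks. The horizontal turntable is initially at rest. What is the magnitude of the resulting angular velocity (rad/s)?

About the axle the impulsive forces during the collision are internal, so angular momentum about that axis is conserved.
I_p = ½(1.84)(0.289)² = 0.07684 kg·m². Taking the sense of the ball of putty's angular momentum as positive, L_{ball} = m v R = (0.182)(8.80)(0.289) = 0.4629 kg·m²/s.
L_i = 0 + 0.4629 = 0.4629 kg·m²/s.
After sticking, I_f = I_p + m R² = 0.07684 + (0.182)(0.289)² = 0.09204 kg·m².
ω_f = L_i / I_f = 0.4629 / 0.09204 = 5.029 rad/s.

|ω_f| ≈ 5.03 rad/s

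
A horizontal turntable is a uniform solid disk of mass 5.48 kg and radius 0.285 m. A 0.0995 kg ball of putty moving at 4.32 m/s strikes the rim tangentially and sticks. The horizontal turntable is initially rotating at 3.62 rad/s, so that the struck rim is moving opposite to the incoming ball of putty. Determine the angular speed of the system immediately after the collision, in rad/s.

|ω_f| ≈ 2.96 rad/s

The axle reaction passes through the axle and exerts no torque about it; angular momentum about the axle is conserved through the impact.
I_p = ½(5.48)(0.285)² = 0.2226 kg·m². Taking the sense of the ball of putty's angular momentum as positive, L_{ball} = m v R = (0.0995)(4.32)(0.285) = 0.1225 kg·m²/s.
L_i = −I_p ω_p + m v R = −(0.2226)(3.62) + 0.1225 = -0.6832 kg·m²/s.
After sticking, I_f = I_p + m R² = 0.2226 + (0.0995)(0.285)² = 0.2306 kg·m².
ω_f = L_i / I_f = -0.6832 / 0.2306 = -2.962 rad/s.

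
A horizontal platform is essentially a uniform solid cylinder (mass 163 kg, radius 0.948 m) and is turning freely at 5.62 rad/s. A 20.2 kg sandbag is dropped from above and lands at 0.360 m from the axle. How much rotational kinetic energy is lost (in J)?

No external torque acts about the axle; L_before = L_after.
I_p = ½(163)(0.948)² = 73.24 kg·m².
Added inertia Σmr² = (20.2)(0.360)² = 2.618 kg·m²; I_f = 73.24 + 2.618 = 75.86 kg·m².
ω_f = I_p ω_i / I_f = (73.24)(5.62) / 75.86 = 5.426 rad/s.
KE_i = ½(73.24)(5.620 rad/s)² = 1157 J; KE_f = ½(75.86)(5.426)² = 1117 J.

energy lost ≈ 39.9 J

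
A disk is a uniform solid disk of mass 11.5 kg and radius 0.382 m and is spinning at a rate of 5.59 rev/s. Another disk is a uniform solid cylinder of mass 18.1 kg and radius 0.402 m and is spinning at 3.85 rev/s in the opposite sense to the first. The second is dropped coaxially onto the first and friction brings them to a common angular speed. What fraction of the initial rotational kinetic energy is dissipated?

The coupling torques are internal; angular momentum about the shared axis is conserved.
Moments of inertia: I_A = ½(11.5)(0.382)² = 0.8391 kg·m²; I_B = ½(18.1)(0.402)² = 1.463 kg·m².
Taking A's sense as positive: L = (0.8391)(5.59) − (1.463)(3.85) = -0.9403 kg·m²·rev/s.
Combined I = 0.8391 + 1.463 = 2.302 kg·m².
ω_f = L / I = -0.9403 / 2.302 = -0.4086 rev/s.
KE_i = ½ΣIω² = 945.5 J; KE_f = ½(2.302)(2.567)² = 7.583 J.
Fraction dissipated = (KE_i − KE_f)/KE_i = 0.9920.

fraction ≈ 0.992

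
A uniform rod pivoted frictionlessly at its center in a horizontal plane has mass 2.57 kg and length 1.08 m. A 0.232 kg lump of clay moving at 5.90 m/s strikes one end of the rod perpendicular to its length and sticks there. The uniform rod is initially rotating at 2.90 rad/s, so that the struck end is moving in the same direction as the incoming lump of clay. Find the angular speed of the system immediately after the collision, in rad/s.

|ω_f| ≈ 4.61 rad/s

About the pivot the impulsive forces during the collision are internal, so angular momentum about that axis is conserved.
I_p = (1/12)(2.57)(1.08)² = 0.2498 kg·m². Taking the sense of the lump of clay's angular momentum as positive, L_{lump} = m v R = (0.232)(5.90)(1.08/2) = 0.7392 kg·m²/s.
L_i = +I_p ω_p + m v R = +(0.2498)(2.90) + 0.7392 = 1.464 kg·m²/s.
After sticking, I_f = I_p + m R² = 0.2498 + (0.232)(1.08/2)² = 0.3175 kg·m².
ω_f = L_i / I_f = 1.464 / 0.3175 = 4.610 rad/s.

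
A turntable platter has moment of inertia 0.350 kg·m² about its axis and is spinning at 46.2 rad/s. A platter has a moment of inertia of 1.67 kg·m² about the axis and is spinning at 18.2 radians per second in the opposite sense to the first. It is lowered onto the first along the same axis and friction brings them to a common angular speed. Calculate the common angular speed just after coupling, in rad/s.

|ω_f| ≈ 7.04 rad/s

The coupling torques are internal; angular momentum about the shared axis is conserved.
Taking A's sense as positive: L = (0.3500)(46.2) − (1.670)(18.2) = -14.22 kg·m²·rad/s.
Combined I = 0.3500 + 1.670 = 2.020 kg·m².
ω_f = L / I = -14.22 / 2.020 = -7.042 rad/s.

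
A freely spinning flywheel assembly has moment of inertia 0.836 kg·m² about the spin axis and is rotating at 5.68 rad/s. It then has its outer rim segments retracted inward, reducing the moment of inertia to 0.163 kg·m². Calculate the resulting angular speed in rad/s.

No external torque acts about the spin axis, so angular momentum is conserved.
ω₂ = I₁ω₁ / I₂ = (0.8360)(5.68 rad/s) / (0.1630) = 29.13 rad/s.

ω₂ ≈ 29.1 rad/s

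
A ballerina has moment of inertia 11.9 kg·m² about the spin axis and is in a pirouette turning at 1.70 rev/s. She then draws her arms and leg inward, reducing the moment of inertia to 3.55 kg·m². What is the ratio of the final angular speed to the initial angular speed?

Angular momentum about the spin axis is conserved since the torque about it is zero.
ω₂/ω₁ = I₁/I₂ = 11.90 / 3.550 = 3.352.

ω₂/ω₁ ≈ 3.35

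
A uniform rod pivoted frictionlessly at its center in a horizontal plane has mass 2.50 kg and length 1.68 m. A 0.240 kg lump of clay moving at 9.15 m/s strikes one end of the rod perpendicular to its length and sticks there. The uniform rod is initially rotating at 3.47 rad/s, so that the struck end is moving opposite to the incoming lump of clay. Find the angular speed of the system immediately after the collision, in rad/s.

|ω_f| ≈ 0.258 rad/s

The axle reaction passes through the pivot and exerts no torque about it; angular momentum about the pivot is conserved through the impact.
I_p = (1/12)(2.50)(1.68)² = 0.5880 kg·m². Taking the sense of the lump of clay's angular momentum as positive, L_{lump} = m v R = (0.240)(9.15)(1.68/2) = 1.845 kg·m²/s.
L_i = −I_p ω_p + m v R = −(0.5880)(3.47) + 1.845 = -0.1957 kg·m²/s.
After sticking, I_f = I_p + m R² = 0.5880 + (0.240)(1.68/2)² = 0.7573 kg·m².
ω_f = L_i / I_f = -0.1957 / 0.7573 = -0.2584 rad/s.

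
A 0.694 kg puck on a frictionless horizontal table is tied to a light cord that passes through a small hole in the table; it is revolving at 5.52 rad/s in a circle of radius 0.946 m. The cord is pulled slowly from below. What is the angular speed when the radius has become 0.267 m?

The constraining force is radial, so m r² ω about the center is conserved.
ω₂ = ω₁ (r₁/r₂)² = (5.52)(0.946/0.267)² = 69.29 rad/s.

ω₂ ≈ 69.3 rad/s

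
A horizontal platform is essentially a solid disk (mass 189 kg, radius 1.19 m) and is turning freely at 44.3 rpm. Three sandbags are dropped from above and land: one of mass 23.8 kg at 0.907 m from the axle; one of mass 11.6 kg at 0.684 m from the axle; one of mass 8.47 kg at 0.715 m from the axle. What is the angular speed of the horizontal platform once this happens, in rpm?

ω_f ≈ 36.3 rpm

No external torque acts about the axle; L_before = L_after.
I_p = ½(189)(1.19)² = 133.8 kg·m².
Added inertia Σmr² = (23.8)(0.907)² + (11.6)(0.684)² + (8.47)(0.715)² = 29.34 kg·m²; I_f = 133.8 + 29.34 = 163.2 kg·m².
ω_f = I_p ω_i / I_f = (133.8)(44.3) / 163.2 = 36.33 rpm.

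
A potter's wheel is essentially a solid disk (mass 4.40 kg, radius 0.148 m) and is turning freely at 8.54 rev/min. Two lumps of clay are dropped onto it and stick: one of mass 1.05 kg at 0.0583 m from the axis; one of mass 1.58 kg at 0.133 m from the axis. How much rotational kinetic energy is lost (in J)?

No external torque acts about the axis; L_before = L_after.
I_p = ½(4.40)(0.148)² = 0.04819 kg·m².
Added inertia Σmr² = (1.05)(0.0583)² + (1.58)(0.133)² = 0.03152 kg·m²; I_f = 0.04819 + 0.03152 = 0.07971 kg·m².
ω_f = I_p ω_i / I_f = (0.04819)(8.54) / 0.07971 = 5.163 rpm.
KE_i = ½(0.04819)(0.8943 rad/s)² = 0.01927 J; KE_f = ½(0.07971)(0.5407)² = 0.01165 J.

energy lost ≈ 0.00762 J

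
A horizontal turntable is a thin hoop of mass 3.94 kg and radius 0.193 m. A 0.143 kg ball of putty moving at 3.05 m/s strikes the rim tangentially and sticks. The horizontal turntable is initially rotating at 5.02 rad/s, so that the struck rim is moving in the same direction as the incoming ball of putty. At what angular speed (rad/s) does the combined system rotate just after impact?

The axle reaction passes through the axle and exerts no torque about it; angular momentum about the axle is conserved through the impact.
I_p = (3.94)(0.193)² = 0.1468 kg·m². Taking the sense of the ball of putty's angular momentum as positive, L_{ball} = m v R = (0.143)(3.05)(0.193) = 0.08418 kg·m²/s.
L_i = +I_p ω_p + m v R = +(0.1468)(5.02) + 0.08418 = 0.8209 kg·m²/s.
After sticking, I_f = I_p + m R² = 0.1468 + (0.143)(0.193)² = 0.1521 kg·m².
ω_f = L_i / I_f = 0.8209 / 0.1521 = 5.398 rad/s.

|ω_f| ≈ 5.40 rad/s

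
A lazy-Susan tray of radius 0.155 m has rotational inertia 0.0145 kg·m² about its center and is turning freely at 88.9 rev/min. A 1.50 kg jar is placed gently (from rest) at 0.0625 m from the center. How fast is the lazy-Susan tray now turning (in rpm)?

No external torque acts about the center; L_before = L_after.
Added inertia Σmr² = (1.50)(0.0625)² = 0.005859 kg·m²; I_f = 0.01450 + 0.005859 = 0.02036 kg·m².
ω_f = I_p ω_i / I_f = (0.01450)(88.9) / 0.02036 = 63.31 rpm.

ω_f ≈ 63.3 rpm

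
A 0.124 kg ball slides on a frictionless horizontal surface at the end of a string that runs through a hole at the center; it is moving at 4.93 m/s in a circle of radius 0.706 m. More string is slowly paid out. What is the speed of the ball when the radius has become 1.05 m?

v₂ ≈ 3.31 m/s

The only horizontal force on the mass is along the cord (radial), so it exerts no torque about the hole and angular momentum m v r is conserved.
v₂ = v₁ r₁ / r₂ = (4.93)(0.706) / (1.05) = 3.315 m/s.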